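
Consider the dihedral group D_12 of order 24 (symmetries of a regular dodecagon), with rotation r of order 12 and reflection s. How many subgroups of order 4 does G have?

7

|G| = 24 and 4 | 24, so subgroups of order 4 are possible by Lagrange.
The subgroups of order 4 are: {e, r^6, r^4s, r^10s}; {e, r^6, r^5s, r^11s}; {e, r^6, r^2s, r^8s}; {e, r^3, r^6, r^9}; … (7 in all).
So G has 7 subgroups of order 4.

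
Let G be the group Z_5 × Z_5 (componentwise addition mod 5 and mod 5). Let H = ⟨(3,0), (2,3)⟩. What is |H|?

25

|⟨(3,0)⟩| = 5 and |⟨(2,3)⟩| = 5, so |H| is a multiple of lcm(5, 5) = 5 and divides |G| = 25.
Closing {(3,0), (2,3)} under the group operation gives all of G, so |H| = 25.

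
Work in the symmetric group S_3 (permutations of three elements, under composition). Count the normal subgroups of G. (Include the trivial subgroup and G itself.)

3

G has 6 subgroups. Checking conjugation-invariance by order — order 1: 1/1 normal; order 2: 0/3 normal; order 3: 1/1 normal; order 6: 1/1 normal.
Total normal subgroups: 3.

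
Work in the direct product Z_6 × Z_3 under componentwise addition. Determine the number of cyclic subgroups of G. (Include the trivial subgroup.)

10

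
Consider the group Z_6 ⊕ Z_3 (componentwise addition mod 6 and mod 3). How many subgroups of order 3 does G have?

4

|G| = 18 and 3 | 18, so subgroups of order 3 are possible by Lagrange.
The subgroups of order 3 are: {(0,0), (0,1), (0,2)}; {(0,0), (2,0), (4,0)}; {(0,0), (2,1), (4,2)}; {(0,0), (2,2), (4,1)}.
So G has 4 subgroups of order 3.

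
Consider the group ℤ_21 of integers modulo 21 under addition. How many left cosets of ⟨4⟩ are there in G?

1

|⟨4⟩| = 21 and |G| = 21.
By Lagrange, [G : H] = |G|/|H| = 21/21 = 1.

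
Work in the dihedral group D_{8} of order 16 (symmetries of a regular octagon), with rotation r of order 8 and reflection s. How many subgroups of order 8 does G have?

|G| = 16 and 8 | 16, so subgroups of order 8 are possible by Lagrange.
The subgroups of order 8 are: {e, r, r^2, r^3, r^4, r^5, r^6, r^7}; {e, r^2, r^4, r^6, s, r^2s, r^4s, r^6s}; {e, r^2, r^4, r^6, rs, r^3s, r^5s, r^7s}.
So G has 3 subgroups of order 8.

3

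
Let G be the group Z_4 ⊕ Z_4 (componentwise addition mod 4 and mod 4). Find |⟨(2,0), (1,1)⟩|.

|⟨(2,0)⟩| = 2 and |⟨(1,1)⟩| = 4, so |H| is a multiple of lcm(2, 4) = 4 and divides |G| = 16.
Closing under the operation: H = {(0,0), (0,2), (1,1), (1,3), (2,0), (2,2), (3,1), (3,3)}, so |H| = 8.

8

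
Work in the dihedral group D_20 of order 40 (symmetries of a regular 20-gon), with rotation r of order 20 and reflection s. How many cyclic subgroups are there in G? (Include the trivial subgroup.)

26

Group the elements of G by the cyclic subgroup they generate; each cyclic subgroup of order d accounts for φ(d) elements.
Cyclic subgroups by order — order 1: 1; order 2: 21; order 4: 1; order 5: 1; order 10: 1; order 20: 1.
Total: 26.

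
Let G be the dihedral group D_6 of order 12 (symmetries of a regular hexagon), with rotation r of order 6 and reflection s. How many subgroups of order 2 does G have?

7

|G| = 12 and 2 | 12, so subgroups of order 2 are possible by Lagrange.
The subgroups of order 2 are: {e, r^2s}; {e, r^3}; {e, r^3s}; {e, r^4s}; … (7 in all).
So G has 7 subgroups of order 2.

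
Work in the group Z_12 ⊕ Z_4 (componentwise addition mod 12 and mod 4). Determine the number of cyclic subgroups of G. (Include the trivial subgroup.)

20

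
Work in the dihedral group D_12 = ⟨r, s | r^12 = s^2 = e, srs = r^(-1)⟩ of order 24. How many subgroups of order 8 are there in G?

3

|G| = 24 and 8 | 24, so subgroups of order 8 are possible by Lagrange.
The subgroups of order 8 are: {e, r^3, r^6, r^9, rs, r^4s, r^7s, r^10s}; {e, r^3, r^6, r^9, r^2s, r^5s, r^8s, r^11s}; {e, r^3, r^6, r^9, s, r^3s, r^6s, r^9s}.
So G has 3 subgroups of order 8.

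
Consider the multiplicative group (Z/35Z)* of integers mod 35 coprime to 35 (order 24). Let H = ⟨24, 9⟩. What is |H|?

|⟨24⟩| = 6 and |⟨9⟩| = 6, so |H| is a multiple of lcm(6, 6) = 6 and divides |G| = 24.
Closing under the operation: H = {1, 4, 6, 9, 11, 16, 19, 24, 26, 29, 31, 34}, so |H| = 12.

12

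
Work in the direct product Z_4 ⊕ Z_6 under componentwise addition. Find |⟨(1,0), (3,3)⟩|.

|⟨(1,0)⟩| = 4 and |⟨(3,3)⟩| = 4, so |H| is a multiple of lcm(4, 4) = 4 and divides |G| = 24.
Closing under the operation: H = {(0,0), (0,3), (1,0), (1,3), (2,0), (2,3), (3,0), (3,3)}, so |H| = 8.

8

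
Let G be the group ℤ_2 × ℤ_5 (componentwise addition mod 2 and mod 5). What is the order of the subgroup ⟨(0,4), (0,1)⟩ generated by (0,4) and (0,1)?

|⟨(0,4)⟩| = 5 and |⟨(0,1)⟩| = 5, so |H| is a multiple of lcm(5, 5) = 5 and divides |G| = 10.
Closing under the operation: H = {(0,0), (0,1), (0,2), (0,3), (0,4)}, so |H| = 5.

5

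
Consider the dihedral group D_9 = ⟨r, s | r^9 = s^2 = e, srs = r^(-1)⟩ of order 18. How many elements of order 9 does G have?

6

The elements of order 9 are: r, r^2, r^4, r^5, r^7, r^8.
That's 6.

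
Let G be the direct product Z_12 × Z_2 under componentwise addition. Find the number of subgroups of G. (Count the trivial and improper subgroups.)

|G| = 24, so by Lagrange every subgroup order divides 24. Divisors: 1, 2, 3, 4, 6, 8, 12, 24.
Subgroups by order — order 1: 1; order 2: 3; order 3: 1; order 4: 3; order 6: 3; order 8: 1; order 12: 3; order 24: 1.
Total: 1 + 3 + 1 + 3 + 3 + 1 + 3 + 1 = 16.

16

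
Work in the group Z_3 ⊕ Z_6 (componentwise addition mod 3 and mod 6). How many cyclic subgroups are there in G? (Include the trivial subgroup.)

10

Each element a generates a cyclic subgroup ⟨a⟩; distinct elements may generate the same one (a cyclic group of order d has φ(d) generators).
Cyclic subgroups by order — order 1: 1; order 2: 1; order 3: 4; order 6: 4.
Total: 10.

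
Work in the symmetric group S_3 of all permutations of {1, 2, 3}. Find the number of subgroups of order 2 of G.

|G| = 6 and 2 | 6, so subgroups of order 2 are possible by Lagrange.
The subgroups of order 2 are: {e, (1 2)}; {e, (1 3)}; {e, (2 3)}.
So G has 3 subgroups of order 2.

3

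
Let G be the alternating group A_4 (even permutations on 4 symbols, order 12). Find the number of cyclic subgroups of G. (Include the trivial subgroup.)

8

A cyclic subgroup of order d is generated by each of its φ(d) elements of order d, so the cyclic subgroups of order d number (#elements of order d)/φ(d).
Cyclic subgroups by order — order 1: 1; order 2: 3; order 3: 4.
Total: 8.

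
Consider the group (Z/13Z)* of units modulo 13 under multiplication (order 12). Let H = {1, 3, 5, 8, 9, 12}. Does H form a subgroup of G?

No

Closure fails: 3 · 5 = 2 ∉ H. So H is not a subgroup.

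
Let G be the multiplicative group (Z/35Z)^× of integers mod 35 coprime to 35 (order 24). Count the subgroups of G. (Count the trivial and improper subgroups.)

|G| = 24, so by Lagrange every subgroup order divides 24. Divisors: 1, 2, 3, 4, 6, 8, 12, 24.
Subgroups by order — order 1: 1; order 2: 3; order 3: 1; order 4: 3; order 6: 3; order 8: 1; order 12: 3; order 24: 1.
Total: 1 + 3 + 1 + 3 + 3 + 1 + 3 + 1 = 16.

16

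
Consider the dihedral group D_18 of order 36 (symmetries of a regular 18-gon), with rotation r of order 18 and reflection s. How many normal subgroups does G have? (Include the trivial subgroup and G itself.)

9

G has 45 subgroups. Checking conjugation-invariance by order — order 1: 1/1 normal; order 2: 1/19 normal; order 3: 1/1 normal; order 4: 0/9 normal; order 6: 1/7 normal; order 9: 1/1 normal; order 12: 0/3 normal; order 18: 3/3 normal; order 36: 1/1 normal.
Total normal subgroups: 9.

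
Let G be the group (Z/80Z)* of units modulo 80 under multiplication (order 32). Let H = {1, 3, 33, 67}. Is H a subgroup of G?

No

33 ∈ H but its inverse 17 ∉ H, so H is not a subgroup.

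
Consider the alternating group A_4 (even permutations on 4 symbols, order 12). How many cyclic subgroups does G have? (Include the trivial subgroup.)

8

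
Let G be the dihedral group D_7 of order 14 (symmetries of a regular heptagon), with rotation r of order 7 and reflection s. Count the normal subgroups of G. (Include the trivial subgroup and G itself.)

3

G has 10 subgroups. Checking conjugation-invariance by order — order 1: 1/1 normal; order 2: 0/7 normal; order 7: 1/1 normal; order 14: 1/1 normal.
Total normal subgroups: 3.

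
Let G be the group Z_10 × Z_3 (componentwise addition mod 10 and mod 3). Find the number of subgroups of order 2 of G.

1

|G| = 30 and 2 | 30, so subgroups of order 2 are possible by Lagrange.
The subgroups of order 2 are: {(0,0), (5,0)}.
So G has 1 subgroup of order 2.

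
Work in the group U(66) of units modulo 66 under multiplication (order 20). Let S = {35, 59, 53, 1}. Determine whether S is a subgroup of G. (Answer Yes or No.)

No

35 ∈ S but its inverse 17 ∉ S, so S is not a subgroup.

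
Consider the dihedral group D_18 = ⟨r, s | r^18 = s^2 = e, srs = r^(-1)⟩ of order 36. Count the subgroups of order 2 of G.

|G| = 36 and 2 | 36, so subgroups of order 2 are possible by Lagrange.
The subgroups of order 2 are: {e, r^10s}; {e, r^11s}; {e, r^12s}; {e, r^13s}; … (19 in all).
So G has 19 subgroups of order 2.

19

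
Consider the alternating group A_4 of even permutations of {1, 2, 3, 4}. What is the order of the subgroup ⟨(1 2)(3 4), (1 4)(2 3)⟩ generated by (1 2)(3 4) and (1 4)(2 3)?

|⟨(1 2)(3 4)⟩| = 2 and |⟨(1 4)(2 3)⟩| = 2, so |H| is a multiple of lcm(2, 2) = 2 and divides |G| = 12.
Closing under the operation: H = {e, (1 2)(3 4), (1 3)(2 4), (1 4)(2 3)}, so |H| = 4.

4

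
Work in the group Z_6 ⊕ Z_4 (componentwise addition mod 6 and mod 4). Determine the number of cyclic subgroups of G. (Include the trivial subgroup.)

Each element a generates a cyclic subgroup ⟨a⟩; distinct elements may generate the same one (a cyclic group of order d has φ(d) generators).
Cyclic subgroups by order — order 1: 1; order 2: 3; order 3: 1; order 4: 2; order 6: 3; order 12: 2.
Total: 12.

12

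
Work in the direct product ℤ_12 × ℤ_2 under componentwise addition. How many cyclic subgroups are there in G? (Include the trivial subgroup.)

12

A cyclic subgroup of order d is generated by each of its φ(d) elements of order d, so the cyclic subgroups of order d number (#elements of order d)/φ(d).
Cyclic subgroups by order — order 1: 1; order 2: 3; order 3: 1; order 4: 2; order 6: 3; order 12: 2.
Total: 12.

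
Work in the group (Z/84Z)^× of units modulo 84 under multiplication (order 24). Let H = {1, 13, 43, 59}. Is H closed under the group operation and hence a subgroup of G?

59 ∈ H but its inverse 47 ∉ H, so H is not a subgroup.

No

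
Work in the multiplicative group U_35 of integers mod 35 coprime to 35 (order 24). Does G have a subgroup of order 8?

8 | 24. A subgroup of order 8 is {1, 6, 8, 13, 22, 27, 29, 34}.

Yes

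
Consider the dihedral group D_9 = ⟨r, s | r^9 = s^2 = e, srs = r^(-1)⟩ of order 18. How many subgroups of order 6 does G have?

3

|G| = 18 and 6 | 18, so subgroups of order 6 are possible by Lagrange.
The subgroups of order 6 are: {e, r^3, r^6, r^2s, r^5s, r^8s}; {e, r^3, r^6, s, r^3s, r^6s}; {e, r^3, r^6, rs, r^4s, r^7s}.
So G has 3 subgroups of order 6.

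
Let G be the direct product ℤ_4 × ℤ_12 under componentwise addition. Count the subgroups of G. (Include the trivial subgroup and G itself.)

30

|G| = 48, so by Lagrange every subgroup order divides 48. Divisors: 1, 2, 3, 4, 6, 8, 12, 16, 24, 48.
Subgroups by order — order 1: 1; order 2: 3; order 3: 1; order 4: 7; order 6: 3; order 8: 3; order 12: 7; order 16: 1; order 24: 3; order 48: 1.
Total: 1 + 3 + 1 + 7 + 3 + 3 + 7 + 1 + 3 + 1 = 30.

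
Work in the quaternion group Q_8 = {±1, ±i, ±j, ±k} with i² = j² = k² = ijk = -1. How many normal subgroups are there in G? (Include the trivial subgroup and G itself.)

G has 6 subgroups. Checking conjugation-invariance by order — order 1: 1/1 normal; order 2: 1/1 normal; order 4: 3/3 normal; order 8: 1/1 normal.
Total normal subgroups: 6.

6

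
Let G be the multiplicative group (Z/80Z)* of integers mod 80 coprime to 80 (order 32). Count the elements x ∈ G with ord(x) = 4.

Enumerating element orders in G gives 24 elements of order 4.

24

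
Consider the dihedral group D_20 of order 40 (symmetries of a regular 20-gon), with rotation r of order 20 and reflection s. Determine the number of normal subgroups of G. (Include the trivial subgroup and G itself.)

9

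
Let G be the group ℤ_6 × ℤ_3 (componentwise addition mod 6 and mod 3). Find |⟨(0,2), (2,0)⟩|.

|⟨(0,2)⟩| = 3 and |⟨(2,0)⟩| = 3, so |H| is a multiple of lcm(3, 3) = 3 and divides |G| = 18.
Closing under the operation: H = {(0,0), (0,1), (0,2), (2,0), (2,1), (2,2), (4,0), (4,1), (4,2)}, so |H| = 9.

9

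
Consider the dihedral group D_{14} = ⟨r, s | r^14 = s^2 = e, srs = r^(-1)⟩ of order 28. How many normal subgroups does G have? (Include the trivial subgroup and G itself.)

G has 28 subgroups. Checking conjugation-invariance by order — order 1: 1/1 normal; order 2: 1/15 normal; order 4: 0/7 normal; order 7: 1/1 normal; order 14: 3/3 normal; order 28: 1/1 normal.
Total normal subgroups: 7.

7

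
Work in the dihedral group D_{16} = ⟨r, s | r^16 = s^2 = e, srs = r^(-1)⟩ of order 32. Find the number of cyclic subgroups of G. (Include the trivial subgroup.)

21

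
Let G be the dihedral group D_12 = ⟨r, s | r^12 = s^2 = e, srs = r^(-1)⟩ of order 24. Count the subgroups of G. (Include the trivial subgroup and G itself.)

|G| = 24, so by Lagrange every subgroup order divides 24. Divisors: 1, 2, 3, 4, 6, 8, 12, 24.
Subgroups by order — order 1: 1; order 2: 13; order 3: 1; order 4: 7; order 6: 5; order 8: 3; order 12: 3; order 24: 1.
Total: 1 + 13 + 1 + 7 + 5 + 3 + 3 + 1 = 34.

34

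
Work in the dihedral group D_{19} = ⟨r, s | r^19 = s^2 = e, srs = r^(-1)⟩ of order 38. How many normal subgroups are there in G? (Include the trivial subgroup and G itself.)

3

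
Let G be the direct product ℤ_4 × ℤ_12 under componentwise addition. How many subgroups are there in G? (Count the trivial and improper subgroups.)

|G| = 48, so by Lagrange every subgroup order divides 48. Divisors: 1, 2, 3, 4, 6, 8, 12, 16, 24, 48.
Subgroups by order — order 1: 1; order 2: 3; order 3: 1; order 4: 7; order 6: 3; order 8: 3; order 12: 7; order 16: 1; order 24: 3; order 48: 1.
Total: 1 + 3 + 1 + 7 + 3 + 3 + 7 + 1 + 3 + 1 = 30.

30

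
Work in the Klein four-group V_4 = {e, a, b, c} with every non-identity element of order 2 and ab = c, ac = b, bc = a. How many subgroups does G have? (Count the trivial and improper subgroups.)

|G| = 4, so by Lagrange every subgroup order divides 4. Divisors: 1, 2, 4.
Subgroups by order — order 1: 1; order 2: 3; order 4: 1.
Total: 1 + 3 + 1 = 5.

5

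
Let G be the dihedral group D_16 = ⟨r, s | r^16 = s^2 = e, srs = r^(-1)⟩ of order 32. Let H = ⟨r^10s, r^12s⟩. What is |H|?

|⟨r^10s⟩| = 2 and |⟨r^12s⟩| = 2, so |H| is a multiple of lcm(2, 2) = 2 and divides |G| = 32.
Closing under the operation: H = {e, r^2, r^4, r^6, r^8, r^10, r^12, r^14, s, r^2s, r^4s, r^6s, r^8s, r^10s, r^12s, r^14s}, so |H| = 16.

16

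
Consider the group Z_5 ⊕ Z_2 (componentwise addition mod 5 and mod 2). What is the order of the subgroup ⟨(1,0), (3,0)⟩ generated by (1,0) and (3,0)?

|⟨(1,0)⟩| = 5 and |⟨(3,0)⟩| = 5, so |H| is a multiple of lcm(5, 5) = 5 and divides |G| = 10.
Closing under the operation: H = {(0,0), (1,0), (2,0), (3,0), (4,0)}, so |H| = 5.

5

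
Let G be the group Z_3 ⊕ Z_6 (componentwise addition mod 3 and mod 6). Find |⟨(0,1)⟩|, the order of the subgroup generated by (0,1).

The order of (0,1) in Z_3 × Z_6 is lcm(ord(0) in Z_3, ord(1) in Z_6).
ord(0) = 1 and ord(1) = 6, so |⟨(0,1)⟩| = lcm(1, 6) = 6.

6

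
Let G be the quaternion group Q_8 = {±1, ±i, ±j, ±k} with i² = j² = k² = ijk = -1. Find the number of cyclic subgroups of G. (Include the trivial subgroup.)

5

Group the elements of G by the cyclic subgroup they generate; each cyclic subgroup of order d accounts for φ(d) elements.
Cyclic subgroups by order — order 1: 1; order 2: 1; order 4: 3.
Total: 5.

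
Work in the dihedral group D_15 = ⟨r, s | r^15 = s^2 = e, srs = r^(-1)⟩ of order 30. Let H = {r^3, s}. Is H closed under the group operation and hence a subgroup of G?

The identity e ∉ H, so H is not a subgroup.

No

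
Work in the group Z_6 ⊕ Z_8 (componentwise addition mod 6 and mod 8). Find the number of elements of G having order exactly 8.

An element (a,b) has order lcm(ord(a), ord(b)); count pairs with lcm equal to 8.
Enumerating gives 8 such elements.

8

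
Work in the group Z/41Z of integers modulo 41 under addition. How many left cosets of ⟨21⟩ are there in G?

1

|⟨21⟩| = 41 and |G| = 41.
By Lagrange, [G : H] = |G|/|H| = 41/41 = 1.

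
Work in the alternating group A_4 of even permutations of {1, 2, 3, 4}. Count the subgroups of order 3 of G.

4

|G| = 12 and 3 | 12, so subgroups of order 3 are possible by Lagrange.
The subgroups of order 3 are: {e, (1 2 3), (1 3 2)}; {e, (1 2 4), (1 4 2)}; {e, (1 3 4), (1 4 3)}; {e, (2 3 4), (2 4 3)}.
So G has 4 subgroups of order 3.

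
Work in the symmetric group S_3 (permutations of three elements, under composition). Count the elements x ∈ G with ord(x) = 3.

The elements of order 3 are: (1 2 3), (1 3 2).
That's 2.

2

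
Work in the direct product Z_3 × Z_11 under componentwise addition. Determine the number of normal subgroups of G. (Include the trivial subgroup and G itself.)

G is abelian, so every subgroup is normal.
G has 4 subgroups in total, hence 4 normal subgroups.

4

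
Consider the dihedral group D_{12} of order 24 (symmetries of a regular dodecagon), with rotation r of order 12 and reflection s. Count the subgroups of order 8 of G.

3

|G| = 24 and 8 | 24, so subgroups of order 8 are possible by Lagrange.
The subgroups of order 8 are: {e, r^3, r^6, r^9, rs, r^4s, r^7s, r^10s}; {e, r^3, r^6, r^9, r^2s, r^5s, r^8s, r^11s}; {e, r^3, r^6, r^9, s, r^3s, r^6s, r^9s}.
So G has 3 subgroups of order 8.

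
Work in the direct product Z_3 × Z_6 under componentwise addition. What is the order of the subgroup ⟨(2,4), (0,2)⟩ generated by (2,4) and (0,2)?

9

|⟨(2,4)⟩| = 3 and |⟨(0,2)⟩| = 3, so |H| is a multiple of lcm(3, 3) = 3 and divides |G| = 18.
Closing under the operation: H = {(0,0), (0,2), (0,4), (1,0), (1,2), (1,4), (2,0), (2,2), (2,4)}, so |H| = 9.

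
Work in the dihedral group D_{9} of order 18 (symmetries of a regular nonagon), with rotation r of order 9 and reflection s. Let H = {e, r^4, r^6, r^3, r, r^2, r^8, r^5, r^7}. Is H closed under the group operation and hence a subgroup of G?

Yes

|H| = 9 divides |G| = 18, consistent with Lagrange.
H contains the identity, every element's inverse is in H, and H is closed under ·: it is a subgroup.
In fact H = ⟨r^4⟩.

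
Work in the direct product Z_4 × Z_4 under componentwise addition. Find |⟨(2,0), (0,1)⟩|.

|⟨(2,0)⟩| = 2 and |⟨(0,1)⟩| = 4, so |H| is a multiple of lcm(2, 4) = 4 and divides |G| = 16.
Closing under the operation: H = {(0,0), (0,1), (0,2), (0,3), (2,0), (2,1), (2,2), (2,3)}, so |H| = 8.

8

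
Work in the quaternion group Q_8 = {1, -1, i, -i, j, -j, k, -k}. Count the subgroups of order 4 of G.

|G| = 8 and 4 | 8, so subgroups of order 4 are possible by Lagrange.
The subgroups of order 4 are: {1, -1, i, -i}; {1, -1, j, -j}; {1, -1, k, -k}.
So G has 3 subgroups of order 4.

3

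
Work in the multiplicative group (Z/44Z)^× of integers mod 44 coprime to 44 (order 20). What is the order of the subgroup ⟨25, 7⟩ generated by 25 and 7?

|⟨25⟩| = 5 and |⟨7⟩| = 10, so |H| is a multiple of lcm(5, 10) = 10 and divides |G| = 20.
Closing under the operation: H = {1, 5, 7, 9, 19, 25, 35, 37, 39, 43}, so |H| = 10.

10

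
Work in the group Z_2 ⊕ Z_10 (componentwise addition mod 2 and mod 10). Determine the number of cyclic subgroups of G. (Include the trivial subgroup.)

A cyclic subgroup of order d is generated by each of its φ(d) elements of order d, so the cyclic subgroups of order d number (#elements of order d)/φ(d).
Cyclic subgroups by order — order 1: 1; order 2: 3; order 5: 1; order 10: 3.
Total: 8.

8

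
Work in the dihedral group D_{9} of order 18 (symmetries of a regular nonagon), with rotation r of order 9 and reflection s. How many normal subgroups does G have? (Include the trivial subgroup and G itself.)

4

G has 16 subgroups. Checking conjugation-invariance by order — order 1: 1/1 normal; order 2: 0/9 normal; order 3: 1/1 normal; order 6: 0/3 normal; order 9: 1/1 normal; order 18: 1/1 normal.
Total normal subgroups: 4.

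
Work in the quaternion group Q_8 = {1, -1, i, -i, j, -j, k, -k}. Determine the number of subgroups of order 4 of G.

3

|G| = 8 and 4 | 8, so subgroups of order 4 are possible by Lagrange.
The subgroups of order 4 are: {1, -1, i, -i}; {1, -1, j, -j}; {1, -1, k, -k}.
So G has 3 subgroups of order 4.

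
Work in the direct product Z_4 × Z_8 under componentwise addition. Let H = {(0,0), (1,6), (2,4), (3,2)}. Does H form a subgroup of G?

Yes

|H| = 4 divides |G| = 32, consistent with Lagrange.
H contains the identity, every element's inverse is in H, and H is closed under +: it is a subgroup.
In fact H = ⟨(1,6)⟩.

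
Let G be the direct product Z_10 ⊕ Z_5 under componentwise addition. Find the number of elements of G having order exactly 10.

24

An element (a,b) has order lcm(ord(a), ord(b)); count pairs with lcm equal to 10.
Enumerating gives 24 such elements.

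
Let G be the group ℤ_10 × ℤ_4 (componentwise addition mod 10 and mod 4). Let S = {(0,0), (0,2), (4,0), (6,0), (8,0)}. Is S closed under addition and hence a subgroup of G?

No

(8,0) ∈ S but its inverse (2,0) ∉ S, so S is not a subgroup.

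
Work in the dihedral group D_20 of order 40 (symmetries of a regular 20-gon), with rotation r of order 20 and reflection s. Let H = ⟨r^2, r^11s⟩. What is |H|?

|⟨r^2⟩| = 10 and |⟨r^11s⟩| = 2, so |H| is a multiple of lcm(10, 2) = 10 and divides |G| = 40.
Closing under the operation: H = {e, r^2, r^4, r^6, r^8, r^10, r^12, r^14, r^16, r^18, rs, r^3s, r^5s, r^7s, r^9s, r^11s, r^13s, r^15s, r^17s, r^19s}, so |H| = 20.

20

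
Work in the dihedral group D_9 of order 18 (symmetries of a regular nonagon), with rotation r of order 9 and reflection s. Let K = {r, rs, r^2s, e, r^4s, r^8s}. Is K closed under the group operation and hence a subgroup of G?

r ∈ K but its inverse r^8 ∉ K, so K is not a subgroup.

No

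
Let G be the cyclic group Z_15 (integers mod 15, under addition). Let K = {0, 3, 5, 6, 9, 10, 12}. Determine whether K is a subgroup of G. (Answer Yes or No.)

No

|K| = 7 does not divide |G| = 15, so by Lagrange K is not a subgroup.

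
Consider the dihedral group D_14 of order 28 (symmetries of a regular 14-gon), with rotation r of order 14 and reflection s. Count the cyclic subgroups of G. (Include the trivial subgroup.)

A cyclic subgroup of order d is generated by each of its φ(d) elements of order d, so the cyclic subgroups of order d number (#elements of order d)/φ(d).
Cyclic subgroups by order — order 1: 1; order 2: 15; order 7: 1; order 14: 1.
Total: 18.

18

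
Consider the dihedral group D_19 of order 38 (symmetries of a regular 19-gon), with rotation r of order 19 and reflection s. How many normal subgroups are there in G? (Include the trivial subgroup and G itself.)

G has 22 subgroups. Checking conjugation-invariance by order — order 1: 1/1 normal; order 2: 0/19 normal; order 19: 1/1 normal; order 38: 1/1 normal.
Total normal subgroups: 3.

3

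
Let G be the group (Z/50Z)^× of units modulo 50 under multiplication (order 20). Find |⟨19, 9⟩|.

|⟨19⟩| = 10 and |⟨9⟩| = 10, so |H| is a multiple of lcm(10, 10) = 10 and divides |G| = 20.
Closing under the operation: H = {1, 9, 11, 19, 21, 29, 31, 39, 41, 49}, so |H| = 10.

10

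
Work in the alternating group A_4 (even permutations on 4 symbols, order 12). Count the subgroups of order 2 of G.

3

|G| = 12 and 2 | 12, so subgroups of order 2 are possible by Lagrange.
The subgroups of order 2 are: {e, (1 2)(3 4)}; {e, (1 3)(2 4)}; {e, (1 4)(2 3)}.
So G has 3 subgroups of order 2.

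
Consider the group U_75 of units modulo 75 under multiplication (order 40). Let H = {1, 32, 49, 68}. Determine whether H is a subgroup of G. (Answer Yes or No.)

Yes

|H| = 4 divides |G| = 40, consistent with Lagrange.
H contains the identity, every element's inverse is in H, and H is closed under ·: it is a subgroup.
In fact H = ⟨32⟩.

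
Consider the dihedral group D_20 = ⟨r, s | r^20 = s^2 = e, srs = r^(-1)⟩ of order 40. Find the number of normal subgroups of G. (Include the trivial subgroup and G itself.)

9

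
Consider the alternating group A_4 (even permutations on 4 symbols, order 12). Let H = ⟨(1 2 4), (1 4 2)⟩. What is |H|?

3

|⟨(1 2 4)⟩| = 3 and |⟨(1 4 2)⟩| = 3, so |H| is a multiple of lcm(3, 3) = 3 and divides |G| = 12.
Closing under the operation: H = {e, (1 2 4), (1 4 2)}, so |H| = 3.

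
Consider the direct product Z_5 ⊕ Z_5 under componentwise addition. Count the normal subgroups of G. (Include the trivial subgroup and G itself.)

G is abelian, so every subgroup is normal.
G has 8 subgroups in total, hence 8 normal subgroups.

8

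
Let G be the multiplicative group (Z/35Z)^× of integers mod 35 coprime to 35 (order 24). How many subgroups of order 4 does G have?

|G| = 24 and 4 | 24, so subgroups of order 4 are possible by Lagrange.
The subgroups of order 4 are: {1, 13, 27, 29}; {1, 8, 22, 29}; {1, 6, 29, 34}.
So G has 3 subgroups of order 4.

3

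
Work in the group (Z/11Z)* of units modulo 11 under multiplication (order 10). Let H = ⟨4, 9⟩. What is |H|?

|⟨4⟩| = 5 and |⟨9⟩| = 5, so |H| is a multiple of lcm(5, 5) = 5 and divides |G| = 10.
Closing under the operation: H = {1, 3, 4, 5, 9}, so |H| = 5.

5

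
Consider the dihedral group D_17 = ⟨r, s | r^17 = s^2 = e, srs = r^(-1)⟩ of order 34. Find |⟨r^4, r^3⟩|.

17

|⟨r^4⟩| = 17 and |⟨r^3⟩| = 17, so |H| is a multiple of lcm(17, 17) = 17 and divides |G| = 34.
Closing under the operation: H = {e, r, r^2, r^3, r^4, r^5, r^6, r^7, r^8, r^9, r^10, r^11, r^12, r^13, r^14, r^15, r^16}, so |H| = 17.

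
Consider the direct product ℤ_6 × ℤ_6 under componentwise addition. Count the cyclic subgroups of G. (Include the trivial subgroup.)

20

Each element a generates a cyclic subgroup ⟨a⟩; distinct elements may generate the same one (a cyclic group of order d has φ(d) generators).
Cyclic subgroups by order — order 1: 1; order 2: 3; order 3: 4; order 6: 12.
Total: 20.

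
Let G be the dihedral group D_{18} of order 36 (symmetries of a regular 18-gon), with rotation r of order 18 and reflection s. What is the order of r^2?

9

Computing powers of r^2: the smallest k with (r^2)^k = e is k = 9.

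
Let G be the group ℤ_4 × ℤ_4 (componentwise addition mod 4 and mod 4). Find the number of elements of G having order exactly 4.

An element (a,b) has order lcm(ord(a), ord(b)); count pairs with lcm equal to 4.
Enumerating gives 12 such elements.

12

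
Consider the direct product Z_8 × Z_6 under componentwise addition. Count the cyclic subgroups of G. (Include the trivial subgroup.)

16

Group the elements of G by the cyclic subgroup they generate; each cyclic subgroup of order d accounts for φ(d) elements.
Cyclic subgroups by order — order 1: 1; order 2: 3; order 3: 1; order 4: 2; order 6: 3; order 8: 2; order 12: 2; order 24: 2.
Total: 16.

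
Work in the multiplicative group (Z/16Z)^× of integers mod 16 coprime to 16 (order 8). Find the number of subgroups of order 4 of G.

3

|G| = 8 and 4 | 8, so subgroups of order 4 are possible by Lagrange.
The subgroups of order 4 are: {1, 3, 9, 11}; {1, 5, 9, 13}; {1, 7, 9, 15}.
So G has 3 subgroups of order 4.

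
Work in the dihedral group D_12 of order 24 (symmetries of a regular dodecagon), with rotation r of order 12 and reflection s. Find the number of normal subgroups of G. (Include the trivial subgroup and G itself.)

9

G has 34 subgroups. Checking conjugation-invariance by order — order 1: 1/1 normal; order 2: 1/13 normal; order 3: 1/1 normal; order 4: 1/7 normal; order 6: 1/5 normal; order 8: 0/3 normal; order 12: 3/3 normal; order 24: 1/1 normal.
Total normal subgroups: 9.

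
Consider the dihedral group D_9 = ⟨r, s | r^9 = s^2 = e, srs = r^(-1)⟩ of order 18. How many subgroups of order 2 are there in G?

9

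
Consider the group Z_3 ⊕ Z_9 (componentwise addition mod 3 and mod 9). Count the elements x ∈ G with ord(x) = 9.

An element (a,b) has order lcm(ord(a), ord(b)); count pairs with lcm equal to 9.
Enumerating gives 18 such elements.

18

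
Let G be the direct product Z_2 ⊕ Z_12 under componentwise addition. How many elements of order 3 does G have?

An element (a,b) has order lcm(ord(a), ord(b)); count pairs with lcm equal to 3.
Enumerating gives 2 such elements.

2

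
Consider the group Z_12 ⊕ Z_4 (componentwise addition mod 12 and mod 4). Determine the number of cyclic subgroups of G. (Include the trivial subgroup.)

Each element a generates a cyclic subgroup ⟨a⟩; distinct elements may generate the same one (a cyclic group of order d has φ(d) generators).
Cyclic subgroups by order — order 1: 1; order 2: 3; order 3: 1; order 4: 6; order 6: 3; order 12: 6.
Total: 20.

20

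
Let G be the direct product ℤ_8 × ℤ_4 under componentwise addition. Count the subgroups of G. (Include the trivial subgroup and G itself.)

|G| = 32, so by Lagrange every subgroup order divides 32. Divisors: 1, 2, 4, 8, 16, 32.
Subgroups by order — order 1: 1; order 2: 3; order 4: 7; order 8: 7; order 16: 3; order 32: 1.
Total: 1 + 3 + 7 + 7 + 3 + 1 = 22.

22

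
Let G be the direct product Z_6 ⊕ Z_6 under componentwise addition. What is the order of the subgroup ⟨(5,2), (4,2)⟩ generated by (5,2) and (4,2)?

|⟨(5,2)⟩| = 6 and |⟨(4,2)⟩| = 3, so |H| is a multiple of lcm(6, 3) = 6 and divides |G| = 36.
Closing under the operation: H = {(0,0), (0,2), (0,4), (1,0), (1,2), (1,4), (2,0), (2,2), (2,4), (3,0), (3,2), (3,4), (4,0), (4,2), (4,4), (5,0), (5,2), (5,4)}, so |H| = 18.

18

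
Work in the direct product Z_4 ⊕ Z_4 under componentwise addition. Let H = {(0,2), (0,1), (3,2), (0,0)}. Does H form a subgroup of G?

No

(0,1) ∈ H but its inverse (0,3) ∉ H, so H is not a subgroup.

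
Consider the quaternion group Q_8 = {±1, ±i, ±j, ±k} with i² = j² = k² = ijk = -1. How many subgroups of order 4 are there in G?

3

|G| = 8 and 4 | 8, so subgroups of order 4 are possible by Lagrange.
The subgroups of order 4 are: {1, -1, i, -i}; {1, -1, j, -j}; {1, -1, k, -k}.
So G has 3 subgroups of order 4.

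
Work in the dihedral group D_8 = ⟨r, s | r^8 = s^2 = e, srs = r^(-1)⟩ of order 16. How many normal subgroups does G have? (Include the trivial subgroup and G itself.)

7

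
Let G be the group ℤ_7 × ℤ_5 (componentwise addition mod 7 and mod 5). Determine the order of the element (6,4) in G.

35

The order of (6,4) in Z_7 × Z_5 is lcm(ord(6) in Z_7, ord(4) in Z_5).
ord(6) = 7 and ord(4) = 5, so |⟨(6,4)⟩| = lcm(7, 5) = 35.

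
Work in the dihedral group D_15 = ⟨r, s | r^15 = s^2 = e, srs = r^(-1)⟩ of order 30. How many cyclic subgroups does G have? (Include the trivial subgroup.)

19

A cyclic subgroup of order d is generated by each of its φ(d) elements of order d, so the cyclic subgroups of order d number (#elements of order d)/φ(d).
Cyclic subgroups by order — order 1: 1; order 2: 15; order 3: 1; order 5: 1; order 15: 1.
Total: 19.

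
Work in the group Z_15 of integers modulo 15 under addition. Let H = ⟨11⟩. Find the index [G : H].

|⟨11⟩| = 15 and |G| = 15.
By Lagrange, [G : H] = |G|/|H| = 15/15 = 1.

1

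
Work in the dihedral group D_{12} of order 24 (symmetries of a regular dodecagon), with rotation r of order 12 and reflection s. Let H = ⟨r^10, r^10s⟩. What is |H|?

12

|⟨r^10⟩| = 6 and |⟨r^10s⟩| = 2, so |H| is a multiple of lcm(6, 2) = 6 and divides |G| = 24.
Closing under the operation: H = {e, r^2, r^4, r^6, r^8, r^10, s, r^2s, r^4s, r^6s, r^8s, r^10s}, so |H| = 12.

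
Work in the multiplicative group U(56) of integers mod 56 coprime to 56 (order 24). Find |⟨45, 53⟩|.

12

|⟨45⟩| = 6 and |⟨53⟩| = 6, so |H| is a multiple of lcm(6, 6) = 6 and divides |G| = 24.
Closing under the operation: H = {1, 5, 9, 13, 17, 25, 29, 33, 37, 41, 45, 53}, so |H| = 12.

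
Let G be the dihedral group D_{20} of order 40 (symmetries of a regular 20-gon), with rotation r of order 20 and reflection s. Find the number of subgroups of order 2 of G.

21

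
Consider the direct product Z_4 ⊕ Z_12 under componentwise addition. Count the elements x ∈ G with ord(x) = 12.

An element (a,b) has order lcm(ord(a), ord(b)); count pairs with lcm equal to 12.
Enumerating gives 24 such elements.

24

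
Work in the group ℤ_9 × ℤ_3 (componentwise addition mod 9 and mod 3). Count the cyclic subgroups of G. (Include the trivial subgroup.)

Group the elements of G by the cyclic subgroup they generate; each cyclic subgroup of order d accounts for φ(d) elements.
Cyclic subgroups by order — order 1: 1; order 3: 4; order 9: 3.
Total: 8.

8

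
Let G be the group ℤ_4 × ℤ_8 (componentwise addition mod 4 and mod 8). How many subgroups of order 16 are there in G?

3

|G| = 32 and 16 | 32, so subgroups of order 16 are possible by Lagrange.
The subgroups of order 16 are: {(0,0), (0,1), (0,2), (0,3), (0,4), (0,5), (0,6), (0,7), (2,0), (2,1), (2,2), (2,3), (2,4), (2,5), (2,6), (2,7)}; {(0,0), (0,2), (0,4), (0,6), (1,0), (1,2), (1,4), (1,6), (2,0), (2,2), (2,4), (2,6), (3,0), (3,2), (3,4), (3,6)}; {(0,0), (0,2), (0,4), (0,6), (1,1), (1,3), (1,5), (1,7), (2,0), (2,2), (2,4), (2,6), (3,1), (3,3), (3,5), (3,7)}.
So G has 3 subgroups of order 16.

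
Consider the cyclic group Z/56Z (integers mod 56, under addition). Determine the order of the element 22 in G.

In Z/56Z, the order of an element a is n/gcd(a, n).
gcd(22, 56) = 2, so |⟨22⟩| = 56/2 = 28.

28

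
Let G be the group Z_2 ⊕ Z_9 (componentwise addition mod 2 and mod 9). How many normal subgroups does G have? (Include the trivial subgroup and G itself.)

6

G is abelian, so every subgroup is normal.
G has 6 subgroups in total, hence 6 normal subgroups.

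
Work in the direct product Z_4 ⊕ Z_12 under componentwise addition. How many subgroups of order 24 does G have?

|G| = 48 and 24 | 48, so subgroups of order 24 are possible by Lagrange.
The subgroups of order 24 are: {(0,0), (0,1), (0,2), (0,3), (0,4), (0,5), (0,6), (0,7), (0,8), (0,9), (0,10), (0,11), (2,0), (2,1), (2,2), (2,3), (2,4), (2,5), (2,6), (2,7), (2,8), (2,9), (2,10), (2,11)}; {(0,0), (0,2), (0,4), (0,6), (0,8), (0,10), (1,0), (1,2), (1,4), (1,6), (1,8), (1,10), (2,0), (2,2), (2,4), (2,6), (2,8), (2,10), (3,0), (3,2), (3,4), (3,6), (3,8), (3,10)}; {(0,0), (0,2), (0,4), (0,6), (0,8), (0,10), (1,1), (1,3), (1,5), (1,7), (1,9), (1,11), (2,0), (2,2), (2,4), (2,6), (2,8), (2,10), (3,1), (3,3), (3,5), (3,7), (3,9), (3,11)}.
So G has 3 subgroups of order 24.

3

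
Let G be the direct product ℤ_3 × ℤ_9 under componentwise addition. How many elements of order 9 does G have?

18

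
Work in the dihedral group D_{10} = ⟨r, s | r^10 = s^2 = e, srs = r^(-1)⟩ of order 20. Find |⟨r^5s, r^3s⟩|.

10

|⟨r^5s⟩| = 2 and |⟨r^3s⟩| = 2, so |H| is a multiple of lcm(2, 2) = 2 and divides |G| = 20.
Closing under the operation: H = {e, r^2, r^4, r^6, r^8, rs, r^3s, r^5s, r^7s, r^9s}, so |H| = 10.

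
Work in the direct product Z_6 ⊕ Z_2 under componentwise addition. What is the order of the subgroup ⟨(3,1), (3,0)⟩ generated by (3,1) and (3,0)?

4

|⟨(3,1)⟩| = 2 and |⟨(3,0)⟩| = 2, so |H| is a multiple of lcm(2, 2) = 2 and divides |G| = 12.
Closing under the operation: H = {(0,0), (0,1), (3,0), (3,1)}, so |H| = 4.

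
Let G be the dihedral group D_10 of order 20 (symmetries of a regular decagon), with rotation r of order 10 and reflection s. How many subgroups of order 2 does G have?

11

|G| = 20 and 2 | 20, so subgroups of order 2 are possible by Lagrange.
The subgroups of order 2 are: {e, r^2s}; {e, r^3s}; {e, r^4s}; {e, r^5}; … (11 in all).
So G has 11 subgroups of order 2.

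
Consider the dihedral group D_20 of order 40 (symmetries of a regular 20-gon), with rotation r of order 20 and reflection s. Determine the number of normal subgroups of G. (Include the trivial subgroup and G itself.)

9

G has 48 subgroups. Checking conjugation-invariance by order — order 1: 1/1 normal; order 2: 1/21 normal; order 4: 1/11 normal; order 5: 1/1 normal; order 8: 0/5 normal; order 10: 1/5 normal; order 20: 3/3 normal; order 40: 1/1 normal.
Total normal subgroups: 9.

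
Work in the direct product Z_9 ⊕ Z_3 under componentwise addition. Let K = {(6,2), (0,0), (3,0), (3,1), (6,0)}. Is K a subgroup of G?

|K| = 5 does not divide |G| = 27, so by Lagrange K is not a subgroup.

No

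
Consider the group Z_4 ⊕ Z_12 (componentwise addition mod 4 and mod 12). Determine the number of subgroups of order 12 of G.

7

|G| = 48 and 12 | 48, so subgroups of order 12 are possible by Lagrange.
The subgroups of order 12 are: {(0,0), (0,1), (0,2), (0,3), (0,4), (0,5), (0,6), (0,7), (0,8), (0,9), (0,10), (0,11)}; {(0,0), (0,2), (0,4), (0,6), (0,8), (0,10), (2,0), (2,2), (2,4), (2,6), (2,8), (2,10)}; {(0,0), (0,2), (0,4), (0,6), (0,8), (0,10), (2,1), (2,3), (2,5), (2,7), (2,9), (2,11)}; {(0,0), (0,4), (0,8), (1,0), (1,4), (1,8), (2,0), (2,4), (2,8), (3,0), (3,4), (3,8)}; … (7 in all).
So G has 7 subgroups of order 12.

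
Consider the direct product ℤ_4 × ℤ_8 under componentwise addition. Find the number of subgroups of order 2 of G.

3

|G| = 32 and 2 | 32, so subgroups of order 2 are possible by Lagrange.
The subgroups of order 2 are: {(0,0), (0,4)}; {(0,0), (2,0)}; {(0,0), (2,4)}.
So G has 3 subgroups of order 2.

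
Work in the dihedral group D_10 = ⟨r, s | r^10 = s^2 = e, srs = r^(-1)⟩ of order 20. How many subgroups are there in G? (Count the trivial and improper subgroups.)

22

|G| = 20, so by Lagrange every subgroup order divides 20. Divisors: 1, 2, 4, 5, 10, 20.
Subgroups by order — order 1: 1; order 2: 11; order 4: 5; order 5: 1; order 10: 3; order 20: 1.
Total: 1 + 11 + 5 + 1 + 3 + 1 = 22.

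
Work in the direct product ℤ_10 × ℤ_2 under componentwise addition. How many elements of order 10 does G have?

12

An element (a,b) has order lcm(ord(a), ord(b)); count pairs with lcm equal to 10.
Enumerating gives 12 such elements.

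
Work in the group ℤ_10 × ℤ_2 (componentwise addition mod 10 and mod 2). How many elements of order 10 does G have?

12

An element (a,b) has order lcm(ord(a), ord(b)); count pairs with lcm equal to 10.
Enumerating gives 12 such elements.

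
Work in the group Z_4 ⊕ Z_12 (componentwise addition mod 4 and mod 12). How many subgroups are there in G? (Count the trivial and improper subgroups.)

|G| = 48, so by Lagrange every subgroup order divides 48. Divisors: 1, 2, 3, 4, 6, 8, 12, 16, 24, 48.
Subgroups by order — order 1: 1; order 2: 3; order 3: 1; order 4: 7; order 6: 3; order 8: 3; order 12: 7; order 16: 1; order 24: 3; order 48: 1.
Total: 1 + 3 + 1 + 7 + 3 + 3 + 7 + 1 + 3 + 1 = 30.

30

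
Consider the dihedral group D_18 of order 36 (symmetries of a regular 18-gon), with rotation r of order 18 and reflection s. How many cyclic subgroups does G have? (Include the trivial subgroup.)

24

A cyclic subgroup of order d is generated by each of its φ(d) elements of order d, so the cyclic subgroups of order d number (#elements of order d)/φ(d).
Cyclic subgroups by order — order 1: 1; order 2: 19; order 3: 1; order 6: 1; order 9: 1; order 18: 1.
Total: 24.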